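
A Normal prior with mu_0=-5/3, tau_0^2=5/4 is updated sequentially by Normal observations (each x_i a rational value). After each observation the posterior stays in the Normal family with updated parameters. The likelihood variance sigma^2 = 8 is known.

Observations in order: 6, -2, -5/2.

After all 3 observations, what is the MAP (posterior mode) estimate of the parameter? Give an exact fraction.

obs 1: x=6 → posterior Normal(-70/111, 40/37)
obs 2: x=-2 → posterior Normal(-50/63, 20/21)
obs 3: x=-5/2 → posterior Normal(-275/282, 40/47)

-275/282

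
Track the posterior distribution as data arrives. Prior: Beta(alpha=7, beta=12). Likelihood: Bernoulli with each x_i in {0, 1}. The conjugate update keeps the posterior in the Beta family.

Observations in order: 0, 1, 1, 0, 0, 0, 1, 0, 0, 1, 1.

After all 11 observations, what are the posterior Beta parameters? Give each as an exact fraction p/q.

obs 1: x=0 → posterior Beta(7, 13)
obs 2: x=1 → posterior Beta(8, 13)
obs 3: x=1 → posterior Beta(9, 13)
obs 4: x=0 → posterior Beta(9, 14)
obs 5: x=0 → posterior Beta(9, 15)
obs 6: x=0 → posterior Beta(9, 16)
obs 7: x=1 → posterior Beta(10, 16)
obs 8: x=0 → posterior Beta(10, 17)
obs 9: x=0 → posterior Beta(10, 18)
obs 10: x=1 → posterior Beta(11, 18)
obs 11: x=1 → posterior Beta(12, 18)

alpha=12, beta=18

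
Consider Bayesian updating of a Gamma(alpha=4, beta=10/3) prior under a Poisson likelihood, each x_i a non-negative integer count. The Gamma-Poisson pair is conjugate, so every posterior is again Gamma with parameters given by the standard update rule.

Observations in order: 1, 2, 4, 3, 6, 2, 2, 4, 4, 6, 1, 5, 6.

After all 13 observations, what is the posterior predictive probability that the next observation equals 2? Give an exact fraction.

obs 1: x=1 → posterior Gamma(5, 13/3)
obs 2: x=2 → posterior Gamma(7, 16/3)
obs 3: x=4 → posterior Gamma(11, 19/3)
obs 4: x=3 → posterior Gamma(14, 22/3)
obs 5: x=6 → posterior Gamma(20, 25/3)
obs 6: x=2 → posterior Gamma(22, 28/3)
obs 7: x=2 → posterior Gamma(24, 31/3)
obs 8: x=4 → posterior Gamma(28, 34/3)
obs 9: x=4 → posterior Gamma(32, 37/3)
obs 10: x=6 → posterior Gamma(38, 40/3)
obs 11: x=1 → posterior Gamma(39, 43/3)
obs 12: x=5 → posterior Gamma(44, 46/3)
obs 13: x=6 → posterior Gamma(50, 49/3)

37115617947944097950679833150424987904586406707430576475716448927719659499333749488511475/170676555274132171974277914691501574771358362295975962674353045737940041855191232907575296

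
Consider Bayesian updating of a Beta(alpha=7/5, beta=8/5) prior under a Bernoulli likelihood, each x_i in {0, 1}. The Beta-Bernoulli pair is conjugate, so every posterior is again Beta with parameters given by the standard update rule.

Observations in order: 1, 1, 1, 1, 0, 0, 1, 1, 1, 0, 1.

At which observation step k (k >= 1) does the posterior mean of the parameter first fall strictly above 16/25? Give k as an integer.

obs 1: x=1 → posterior Beta(12/5, 8/5)
obs 2: x=1 → posterior Beta(17/5, 8/5)
obs 3: x=1 → posterior Beta(22/5, 8/5)
obs 4: x=1 → posterior Beta(27/5, 8/5)
obs 5: x=0 → posterior Beta(27/5, 13/5)
obs 6: x=0 → posterior Beta(27/5, 18/5)
obs 7: x=1 → posterior Beta(32/5, 18/5)
obs 8: x=1 → posterior Beta(37/5, 18/5)
obs 9: x=1 → posterior Beta(42/5, 18/5)
obs 10: x=0 → posterior Beta(42/5, 23/5)
obs 11: x=1 → posterior Beta(47/5, 23/5)

k = 2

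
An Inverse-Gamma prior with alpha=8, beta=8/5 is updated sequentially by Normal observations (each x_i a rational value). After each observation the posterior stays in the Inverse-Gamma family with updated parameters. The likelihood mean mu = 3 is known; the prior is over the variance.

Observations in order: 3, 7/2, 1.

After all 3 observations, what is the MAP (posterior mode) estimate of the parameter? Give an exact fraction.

obs 1: x=3 → posterior Inverse-Gamma(17/2, 8/5)
obs 2: x=7/2 → posterior Inverse-Gamma(9, 69/40)
obs 3: x=1 → posterior Inverse-Gamma(19/2, 149/40)

149/420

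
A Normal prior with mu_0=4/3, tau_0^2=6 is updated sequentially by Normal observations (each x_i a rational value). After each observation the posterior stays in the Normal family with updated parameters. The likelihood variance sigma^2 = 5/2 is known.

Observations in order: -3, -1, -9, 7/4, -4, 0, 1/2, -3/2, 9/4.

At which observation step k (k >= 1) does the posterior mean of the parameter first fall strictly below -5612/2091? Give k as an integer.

obs 1: x=-3 → posterior Normal(-88/51, 30/17)
obs 2: x=-1 → posterior Normal(-124/87, 30/29)
obs 3: x=-9 → posterior Normal(-448/123, 30/41)
obs 4: x=7/4 → posterior Normal(-385/159, 30/53)
obs 5: x=-4 → posterior Normal(-529/195, 6/13)
obs 6: x=0 → posterior Normal(-529/231, 30/77)
obs 7: x=1/2 → posterior Normal(-511/267, 30/89)
obs 8: x=-3/2 → posterior Normal(-565/303, 30/101)
obs 9: x=9/4 → posterior Normal(-484/339, 30/113)

k = 3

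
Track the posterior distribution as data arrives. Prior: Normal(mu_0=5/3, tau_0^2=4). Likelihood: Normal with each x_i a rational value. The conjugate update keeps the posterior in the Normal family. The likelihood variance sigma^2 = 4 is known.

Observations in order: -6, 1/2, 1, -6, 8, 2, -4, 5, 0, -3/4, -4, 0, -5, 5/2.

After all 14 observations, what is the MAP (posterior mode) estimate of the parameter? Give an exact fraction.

obs 1: x=-6 → posterior Normal(-13/6, 2)
obs 2: x=1/2 → posterior Normal(-23/18, 4/3)
obs 3: x=1 → posterior Normal(-17/24, 1)
obs 4: x=-6 → posterior Normal(-53/30, 4/5)
obs 5: x=8 → posterior Normal(-5/36, 2/3)
obs 6: x=2 → posterior Normal(1/6, 4/7)
obs 7: x=-4 → posterior Normal(-17/48, 1/2)
obs 8: x=5 → posterior Normal(13/54, 4/9)
obs 9: x=0 → posterior Normal(13/60, 2/5)
obs 10: x=-3/4 → posterior Normal(17/132, 4/11)
obs 11: x=-4 → posterior Normal(-31/144, 1/3)
obs 12: x=0 → posterior Normal(-31/156, 4/13)
obs 13: x=-5 → posterior Normal(-13/24, 2/7)
obs 14: x=5/2 → posterior Normal(-61/180, 4/15)

-61/180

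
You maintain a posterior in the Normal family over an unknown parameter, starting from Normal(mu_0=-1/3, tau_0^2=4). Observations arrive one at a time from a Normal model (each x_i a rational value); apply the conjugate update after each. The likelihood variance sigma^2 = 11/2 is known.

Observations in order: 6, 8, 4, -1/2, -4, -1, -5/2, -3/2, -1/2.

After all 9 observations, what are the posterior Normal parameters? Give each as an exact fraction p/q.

mu_0=181/249, tau_0^2=44/83

obs 1: x=6 → posterior Normal(7/3, 44/19)
obs 2: x=8 → posterior Normal(325/81, 44/27)
obs 3: x=4 → posterior Normal(421/105, 44/35)
obs 4: x=-1/2 → posterior Normal(409/129, 44/43)
obs 5: x=-4 → posterior Normal(313/153, 44/51)
obs 6: x=-1 → posterior Normal(289/177, 44/59)
obs 7: x=-5/2 → posterior Normal(229/201, 44/67)
obs 8: x=-3/2 → posterior Normal(193/225, 44/75)
obs 9: x=-1/2 → posterior Normal(181/249, 44/83)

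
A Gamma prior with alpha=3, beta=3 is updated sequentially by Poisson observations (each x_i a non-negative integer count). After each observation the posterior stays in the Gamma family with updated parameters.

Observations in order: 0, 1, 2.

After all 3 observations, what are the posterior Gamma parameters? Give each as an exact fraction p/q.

obs 1: x=0 → posterior Gamma(3, 4)
obs 2: x=1 → posterior Gamma(4, 5)
obs 3: x=2 → posterior Gamma(6, 6)

alpha=6, beta=6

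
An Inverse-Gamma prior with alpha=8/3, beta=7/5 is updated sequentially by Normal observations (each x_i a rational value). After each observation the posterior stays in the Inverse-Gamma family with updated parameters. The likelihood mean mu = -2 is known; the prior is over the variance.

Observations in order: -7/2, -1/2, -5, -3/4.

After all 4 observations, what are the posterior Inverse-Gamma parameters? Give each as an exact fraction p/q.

alpha=14/3, beta=1429/160

obs 1: x=-7/2 → posterior Inverse-Gamma(19/6, 101/40)
obs 2: x=-1/2 → posterior Inverse-Gamma(11/3, 73/20)
obs 3: x=-5 → posterior Inverse-Gamma(25/6, 163/20)
obs 4: x=-3/4 → posterior Inverse-Gamma(14/3, 1429/160)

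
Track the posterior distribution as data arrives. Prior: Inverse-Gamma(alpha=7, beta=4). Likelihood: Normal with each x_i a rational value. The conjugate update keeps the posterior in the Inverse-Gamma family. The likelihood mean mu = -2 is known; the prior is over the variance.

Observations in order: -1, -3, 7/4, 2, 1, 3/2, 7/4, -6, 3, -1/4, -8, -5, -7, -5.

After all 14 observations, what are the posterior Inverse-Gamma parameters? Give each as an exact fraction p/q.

alpha=14, beta=3175/32

obs 1: x=-1 → posterior Inverse-Gamma(15/2, 9/2)
obs 2: x=-3 → posterior Inverse-Gamma(8, 5)
obs 3: x=7/4 → posterior Inverse-Gamma(17/2, 385/32)
obs 4: x=2 → posterior Inverse-Gamma(9, 641/32)
obs 5: x=1 → posterior Inverse-Gamma(19/2, 785/32)
obs 6: x=3/2 → posterior Inverse-Gamma(10, 981/32)
obs 7: x=7/4 → posterior Inverse-Gamma(21/2, 603/16)
obs 8: x=-6 → posterior Inverse-Gamma(11, 731/16)
obs 9: x=3 → posterior Inverse-Gamma(23/2, 931/16)
obs 10: x=-1/4 → posterior Inverse-Gamma(12, 1911/32)
obs 11: x=-8 → posterior Inverse-Gamma(25/2, 2487/32)
obs 12: x=-5 → posterior Inverse-Gamma(13, 2631/32)
obs 13: x=-7 → posterior Inverse-Gamma(27/2, 3031/32)
obs 14: x=-5 → posterior Inverse-Gamma(14, 3175/32)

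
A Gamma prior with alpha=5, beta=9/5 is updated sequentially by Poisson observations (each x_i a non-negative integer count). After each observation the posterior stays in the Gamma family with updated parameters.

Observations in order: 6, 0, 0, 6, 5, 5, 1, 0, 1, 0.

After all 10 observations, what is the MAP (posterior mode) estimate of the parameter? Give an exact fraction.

140/59

obs 1: x=6 → posterior Gamma(11, 14/5)
obs 2: x=0 → posterior Gamma(11, 19/5)
obs 3: x=0 → posterior Gamma(11, 24/5)
obs 4: x=6 → posterior Gamma(17, 29/5)
obs 5: x=5 → posterior Gamma(22, 34/5)
obs 6: x=5 → posterior Gamma(27, 39/5)
obs 7: x=1 → posterior Gamma(28, 44/5)
obs 8: x=0 → posterior Gamma(28, 49/5)
obs 9: x=1 → posterior Gamma(29, 54/5)
obs 10: x=0 → posterior Gamma(29, 59/5)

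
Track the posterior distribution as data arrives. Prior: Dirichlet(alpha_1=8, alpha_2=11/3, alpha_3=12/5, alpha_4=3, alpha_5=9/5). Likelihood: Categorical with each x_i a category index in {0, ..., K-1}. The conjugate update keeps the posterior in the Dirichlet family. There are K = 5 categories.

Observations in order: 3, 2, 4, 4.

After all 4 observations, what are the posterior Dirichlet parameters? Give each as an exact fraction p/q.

alpha_1=8, alpha_2=11/3, alpha_3=17/5, alpha_4=4, alpha_5=19/5

obs 1: x=3 → posterior Dirichlet(8, 11/3, 12/5, 4, 9/5)
obs 2: x=2 → posterior Dirichlet(8, 11/3, 17/5, 4, 9/5)
obs 3: x=4 → posterior Dirichlet(8, 11/3, 17/5, 4, 14/5)
obs 4: x=4 → posterior Dirichlet(8, 11/3, 17/5, 4, 19/5)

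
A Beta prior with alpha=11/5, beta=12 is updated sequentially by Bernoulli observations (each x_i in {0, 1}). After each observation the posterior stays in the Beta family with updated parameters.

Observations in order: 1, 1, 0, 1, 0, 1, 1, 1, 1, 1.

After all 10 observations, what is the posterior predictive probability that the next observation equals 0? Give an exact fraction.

70/121

obs 1: x=1 → posterior Beta(16/5, 12)
obs 2: x=1 → posterior Beta(21/5, 12)
obs 3: x=0 → posterior Beta(21/5, 13)
obs 4: x=1 → posterior Beta(26/5, 13)
obs 5: x=0 → posterior Beta(26/5, 14)
obs 6: x=1 → posterior Beta(31/5, 14)
obs 7: x=1 → posterior Beta(36/5, 14)
obs 8: x=1 → posterior Beta(41/5, 14)
obs 9: x=1 → posterior Beta(46/5, 14)
obs 10: x=1 → posterior Beta(51/5, 14)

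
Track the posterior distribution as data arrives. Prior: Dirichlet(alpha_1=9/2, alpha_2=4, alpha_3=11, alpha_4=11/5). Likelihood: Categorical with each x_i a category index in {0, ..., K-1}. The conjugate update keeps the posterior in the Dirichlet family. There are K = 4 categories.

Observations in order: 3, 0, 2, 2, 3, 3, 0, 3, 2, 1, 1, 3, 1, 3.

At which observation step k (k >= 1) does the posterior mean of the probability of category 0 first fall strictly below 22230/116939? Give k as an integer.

k = 13

obs 1: x=3 → posterior Dirichlet(9/2, 4, 11, 16/5)
obs 2: x=0 → posterior Dirichlet(11/2, 4, 11, 16/5)
obs 3: x=2 → posterior Dirichlet(11/2, 4, 12, 16/5)
obs 4: x=2 → posterior Dirichlet(11/2, 4, 13, 16/5)
obs 5: x=3 → posterior Dirichlet(11/2, 4, 13, 21/5)
obs 6: x=3 → posterior Dirichlet(11/2, 4, 13, 26/5)
obs 7: x=0 → posterior Dirichlet(13/2, 4, 13, 26/5)
obs 8: x=3 → posterior Dirichlet(13/2, 4, 13, 31/5)
obs 9: x=2 → posterior Dirichlet(13/2, 4, 14, 31/5)
obs 10: x=1 → posterior Dirichlet(13/2, 5, 14, 31/5)
obs 11: x=1 → posterior Dirichlet(13/2, 6, 14, 31/5)
obs 12: x=3 → posterior Dirichlet(13/2, 6, 14, 36/5)
obs 13: x=1 → posterior Dirichlet(13/2, 7, 14, 36/5)
obs 14: x=3 → posterior Dirichlet(13/2, 7, 14, 41/5)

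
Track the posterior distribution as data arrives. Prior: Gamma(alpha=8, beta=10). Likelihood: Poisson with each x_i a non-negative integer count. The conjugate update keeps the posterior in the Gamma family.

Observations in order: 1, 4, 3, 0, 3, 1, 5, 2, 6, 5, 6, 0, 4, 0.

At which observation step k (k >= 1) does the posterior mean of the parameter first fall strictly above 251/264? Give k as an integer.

k = 2

obs 1: x=1 → posterior Gamma(9, 11)
obs 2: x=4 → posterior Gamma(13, 12)
obs 3: x=3 → posterior Gamma(16, 13)
obs 4: x=0 → posterior Gamma(16, 14)
obs 5: x=3 → posterior Gamma(19, 15)
obs 6: x=1 → posterior Gamma(20, 16)
obs 7: x=5 → posterior Gamma(25, 17)
obs 8: x=2 → posterior Gamma(27, 18)
obs 9: x=6 → posterior Gamma(33, 19)
obs 10: x=5 → posterior Gamma(38, 20)
obs 11: x=6 → posterior Gamma(44, 21)
obs 12: x=0 → posterior Gamma(44, 22)
obs 13: x=4 → posterior Gamma(48, 23)
obs 14: x=0 → posterior Gamma(48, 24)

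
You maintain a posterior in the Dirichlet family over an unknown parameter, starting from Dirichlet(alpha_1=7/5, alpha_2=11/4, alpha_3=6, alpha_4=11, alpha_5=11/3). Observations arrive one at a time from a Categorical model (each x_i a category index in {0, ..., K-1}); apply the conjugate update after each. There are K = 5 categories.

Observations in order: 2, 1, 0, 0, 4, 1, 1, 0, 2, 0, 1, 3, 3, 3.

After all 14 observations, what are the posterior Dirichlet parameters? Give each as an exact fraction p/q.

alpha_1=27/5, alpha_2=27/4, alpha_3=8, alpha_4=14, alpha_5=14/3

obs 1: x=2 → posterior Dirichlet(7/5, 11/4, 7, 11, 11/3)
obs 2: x=1 → posterior Dirichlet(7/5, 15/4, 7, 11, 11/3)
obs 3: x=0 → posterior Dirichlet(12/5, 15/4, 7, 11, 11/3)
obs 4: x=0 → posterior Dirichlet(17/5, 15/4, 7, 11, 11/3)
obs 5: x=4 → posterior Dirichlet(17/5, 15/4, 7, 11, 14/3)
obs 6: x=1 → posterior Dirichlet(17/5, 19/4, 7, 11, 14/3)
obs 7: x=1 → posterior Dirichlet(17/5, 23/4, 7, 11, 14/3)
obs 8: x=0 → posterior Dirichlet(22/5, 23/4, 7, 11, 14/3)
obs 9: x=2 → posterior Dirichlet(22/5, 23/4, 8, 11, 14/3)
obs 10: x=0 → posterior Dirichlet(27/5, 23/4, 8, 11, 14/3)
obs 11: x=1 → posterior Dirichlet(27/5, 27/4, 8, 11, 14/3)
obs 12: x=3 → posterior Dirichlet(27/5, 27/4, 8, 12, 14/3)
obs 13: x=3 → posterior Dirichlet(27/5, 27/4, 8, 13, 14/3)
obs 14: x=3 → posterior Dirichlet(27/5, 27/4, 8, 14, 14/3)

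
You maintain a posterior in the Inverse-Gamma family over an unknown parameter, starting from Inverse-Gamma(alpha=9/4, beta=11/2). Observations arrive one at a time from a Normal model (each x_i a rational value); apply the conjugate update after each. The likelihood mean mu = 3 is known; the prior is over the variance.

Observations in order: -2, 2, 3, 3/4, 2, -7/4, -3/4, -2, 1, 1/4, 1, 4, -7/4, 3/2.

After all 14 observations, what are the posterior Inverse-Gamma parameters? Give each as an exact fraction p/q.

obs 1: x=-2 → posterior Inverse-Gamma(11/4, 18)
obs 2: x=2 → posterior Inverse-Gamma(13/4, 37/2)
obs 3: x=3 → posterior Inverse-Gamma(15/4, 37/2)
obs 4: x=3/4 → posterior Inverse-Gamma(17/4, 673/32)
obs 5: x=2 → posterior Inverse-Gamma(19/4, 689/32)
obs 6: x=-7/4 → posterior Inverse-Gamma(21/4, 525/16)
obs 7: x=-3/4 → posterior Inverse-Gamma(23/4, 1275/32)
obs 8: x=-2 → posterior Inverse-Gamma(25/4, 1675/32)
obs 9: x=1 → posterior Inverse-Gamma(27/4, 1739/32)
obs 10: x=1/4 → posterior Inverse-Gamma(29/4, 465/8)
obs 11: x=1 → posterior Inverse-Gamma(31/4, 481/8)
obs 12: x=4 → posterior Inverse-Gamma(33/4, 485/8)
obs 13: x=-7/4 → posterior Inverse-Gamma(35/4, 2301/32)
obs 14: x=3/2 → posterior Inverse-Gamma(37/4, 2337/32)

alpha=37/4, beta=2337/32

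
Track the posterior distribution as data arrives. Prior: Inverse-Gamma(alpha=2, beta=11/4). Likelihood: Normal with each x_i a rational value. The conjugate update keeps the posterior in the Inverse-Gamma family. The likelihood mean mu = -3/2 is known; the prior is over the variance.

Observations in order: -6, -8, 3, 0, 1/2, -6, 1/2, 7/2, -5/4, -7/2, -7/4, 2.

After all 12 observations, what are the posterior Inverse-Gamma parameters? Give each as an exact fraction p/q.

alpha=8, beta=1281/16

obs 1: x=-6 → posterior Inverse-Gamma(5/2, 103/8)
obs 2: x=-8 → posterior Inverse-Gamma(3, 34)
obs 3: x=3 → posterior Inverse-Gamma(7/2, 353/8)
obs 4: x=0 → posterior Inverse-Gamma(4, 181/4)
obs 5: x=1/2 → posterior Inverse-Gamma(9/2, 189/4)
obs 6: x=-6 → posterior Inverse-Gamma(5, 459/8)
obs 7: x=1/2 → posterior Inverse-Gamma(11/2, 475/8)
obs 8: x=7/2 → posterior Inverse-Gamma(6, 575/8)
obs 9: x=-5/4 → posterior Inverse-Gamma(13/2, 2301/32)
obs 10: x=-7/2 → posterior Inverse-Gamma(7, 2365/32)
obs 11: x=-7/4 → posterior Inverse-Gamma(15/2, 1183/16)
obs 12: x=2 → posterior Inverse-Gamma(8, 1281/16)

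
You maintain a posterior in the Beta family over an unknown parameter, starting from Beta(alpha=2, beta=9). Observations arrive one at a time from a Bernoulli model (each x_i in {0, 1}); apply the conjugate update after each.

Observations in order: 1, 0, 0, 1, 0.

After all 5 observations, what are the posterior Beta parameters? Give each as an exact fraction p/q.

alpha=4, beta=12

obs 1: x=1 → posterior Beta(3, 9)
obs 2: x=0 → posterior Beta(3, 10)
obs 3: x=0 → posterior Beta(3, 11)
obs 4: x=1 → posterior Beta(4, 11)
obs 5: x=0 → posterior Beta(4, 12)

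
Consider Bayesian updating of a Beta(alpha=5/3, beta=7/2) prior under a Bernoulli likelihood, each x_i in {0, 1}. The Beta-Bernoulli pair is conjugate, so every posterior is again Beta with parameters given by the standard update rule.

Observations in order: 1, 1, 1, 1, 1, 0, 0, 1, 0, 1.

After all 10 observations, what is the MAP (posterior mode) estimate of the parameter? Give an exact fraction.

obs 1: x=1 → posterior Beta(8/3, 7/2)
obs 2: x=1 → posterior Beta(11/3, 7/2)
obs 3: x=1 → posterior Beta(14/3, 7/2)
obs 4: x=1 → posterior Beta(17/3, 7/2)
obs 5: x=1 → posterior Beta(20/3, 7/2)
obs 6: x=0 → posterior Beta(20/3, 9/2)
obs 7: x=0 → posterior Beta(20/3, 11/2)
obs 8: x=1 → posterior Beta(23/3, 11/2)
obs 9: x=0 → posterior Beta(23/3, 13/2)
obs 10: x=1 → posterior Beta(26/3, 13/2)

46/79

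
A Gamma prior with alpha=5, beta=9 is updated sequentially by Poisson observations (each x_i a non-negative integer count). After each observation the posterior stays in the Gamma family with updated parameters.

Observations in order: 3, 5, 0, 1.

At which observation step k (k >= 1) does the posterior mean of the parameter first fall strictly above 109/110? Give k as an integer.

obs 1: x=3 → posterior Gamma(8, 10)
obs 2: x=5 → posterior Gamma(13, 11)
obs 3: x=0 → posterior Gamma(13, 12)
obs 4: x=1 → posterior Gamma(14, 13)

k = 2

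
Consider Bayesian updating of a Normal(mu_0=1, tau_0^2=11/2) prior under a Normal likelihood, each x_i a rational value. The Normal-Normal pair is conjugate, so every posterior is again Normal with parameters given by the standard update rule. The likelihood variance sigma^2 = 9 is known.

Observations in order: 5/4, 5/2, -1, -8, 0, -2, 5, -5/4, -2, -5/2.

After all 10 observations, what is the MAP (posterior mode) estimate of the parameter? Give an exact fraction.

-35/64

obs 1: x=5/4 → posterior Normal(127/116, 99/29)
obs 2: x=5/2 → posterior Normal(237/160, 99/40)
obs 3: x=-1 → posterior Normal(193/204, 33/17)
obs 4: x=-8 → posterior Normal(-159/248, 99/62)
obs 5: x=0 → posterior Normal(-159/292, 99/73)
obs 6: x=-2 → posterior Normal(-247/336, 33/28)
obs 7: x=5 → posterior Normal(-27/380, 99/95)
obs 8: x=-5/4 → posterior Normal(-41/212, 99/106)
obs 9: x=-2 → posterior Normal(-85/234, 11/13)
obs 10: x=-5/2 → posterior Normal(-35/64, 99/128)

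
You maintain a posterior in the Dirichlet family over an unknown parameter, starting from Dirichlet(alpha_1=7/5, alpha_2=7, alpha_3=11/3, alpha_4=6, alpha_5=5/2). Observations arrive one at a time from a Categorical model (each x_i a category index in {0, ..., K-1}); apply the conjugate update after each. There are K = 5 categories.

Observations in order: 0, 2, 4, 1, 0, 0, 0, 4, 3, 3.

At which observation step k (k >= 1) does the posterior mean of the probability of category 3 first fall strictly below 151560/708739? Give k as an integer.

obs 1: x=0 → posterior Dirichlet(12/5, 7, 11/3, 6, 5/2)
obs 2: x=2 → posterior Dirichlet(12/5, 7, 14/3, 6, 5/2)
obs 3: x=4 → posterior Dirichlet(12/5, 7, 14/3, 6, 7/2)
obs 4: x=1 → posterior Dirichlet(12/5, 8, 14/3, 6, 7/2)
obs 5: x=0 → posterior Dirichlet(17/5, 8, 14/3, 6, 7/2)
obs 6: x=0 → posterior Dirichlet(22/5, 8, 14/3, 6, 7/2)
obs 7: x=0 → posterior Dirichlet(27/5, 8, 14/3, 6, 7/2)
obs 8: x=4 → posterior Dirichlet(27/5, 8, 14/3, 6, 9/2)
obs 9: x=3 → posterior Dirichlet(27/5, 8, 14/3, 7, 9/2)
obs 10: x=3 → posterior Dirichlet(27/5, 8, 14/3, 8, 9/2)

k = 8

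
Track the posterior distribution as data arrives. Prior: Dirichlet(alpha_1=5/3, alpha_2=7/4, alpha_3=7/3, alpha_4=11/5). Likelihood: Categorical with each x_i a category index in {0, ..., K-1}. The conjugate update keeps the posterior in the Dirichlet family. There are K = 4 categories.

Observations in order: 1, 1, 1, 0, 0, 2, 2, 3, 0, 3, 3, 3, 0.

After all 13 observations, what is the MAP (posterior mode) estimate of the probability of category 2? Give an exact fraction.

obs 1: x=1 → posterior Dirichlet(5/3, 11/4, 7/3, 11/5)
obs 2: x=1 → posterior Dirichlet(5/3, 15/4, 7/3, 11/5)
obs 3: x=1 → posterior Dirichlet(5/3, 19/4, 7/3, 11/5)
obs 4: x=0 → posterior Dirichlet(8/3, 19/4, 7/3, 11/5)
obs 5: x=0 → posterior Dirichlet(11/3, 19/4, 7/3, 11/5)
obs 6: x=2 → posterior Dirichlet(11/3, 19/4, 10/3, 11/5)
obs 7: x=2 → posterior Dirichlet(11/3, 19/4, 13/3, 11/5)
obs 8: x=3 → posterior Dirichlet(11/3, 19/4, 13/3, 16/5)
obs 9: x=0 → posterior Dirichlet(14/3, 19/4, 13/3, 16/5)
obs 10: x=3 → posterior Dirichlet(14/3, 19/4, 13/3, 21/5)
obs 11: x=3 → posterior Dirichlet(14/3, 19/4, 13/3, 26/5)
obs 12: x=3 → posterior Dirichlet(14/3, 19/4, 13/3, 31/5)
obs 13: x=0 → posterior Dirichlet(17/3, 19/4, 13/3, 31/5)

200/1017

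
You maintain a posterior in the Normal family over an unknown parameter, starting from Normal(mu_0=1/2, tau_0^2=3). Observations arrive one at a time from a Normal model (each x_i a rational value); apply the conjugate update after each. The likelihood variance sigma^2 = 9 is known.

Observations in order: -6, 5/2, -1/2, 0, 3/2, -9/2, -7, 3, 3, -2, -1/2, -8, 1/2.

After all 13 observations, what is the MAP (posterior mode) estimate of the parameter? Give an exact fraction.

-33/32

obs 1: x=-6 → posterior Normal(-9/8, 9/4)
obs 2: x=5/2 → posterior Normal(-2/5, 9/5)
obs 3: x=-1/2 → posterior Normal(-5/12, 3/2)
obs 4: x=0 → posterior Normal(-5/14, 9/7)
obs 5: x=3/2 → posterior Normal(-1/8, 9/8)
obs 6: x=-9/2 → posterior Normal(-11/18, 1)
obs 7: x=-7 → posterior Normal(-5/4, 9/10)
obs 8: x=3 → posterior Normal(-19/22, 9/11)
obs 9: x=3 → posterior Normal(-13/24, 3/4)
obs 10: x=-2 → posterior Normal(-17/26, 9/13)
obs 11: x=-1/2 → posterior Normal(-9/14, 9/14)
obs 12: x=-8 → posterior Normal(-17/15, 3/5)
obs 13: x=1/2 → posterior Normal(-33/32, 9/16)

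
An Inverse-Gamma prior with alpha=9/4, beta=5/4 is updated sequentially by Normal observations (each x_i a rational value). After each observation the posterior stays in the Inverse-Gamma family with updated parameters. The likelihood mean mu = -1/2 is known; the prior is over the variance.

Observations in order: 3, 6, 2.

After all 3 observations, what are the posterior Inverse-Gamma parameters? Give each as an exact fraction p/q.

obs 1: x=3 → posterior Inverse-Gamma(11/4, 59/8)
obs 2: x=6 → posterior Inverse-Gamma(13/4, 57/2)
obs 3: x=2 → posterior Inverse-Gamma(15/4, 253/8)

alpha=15/4, beta=253/8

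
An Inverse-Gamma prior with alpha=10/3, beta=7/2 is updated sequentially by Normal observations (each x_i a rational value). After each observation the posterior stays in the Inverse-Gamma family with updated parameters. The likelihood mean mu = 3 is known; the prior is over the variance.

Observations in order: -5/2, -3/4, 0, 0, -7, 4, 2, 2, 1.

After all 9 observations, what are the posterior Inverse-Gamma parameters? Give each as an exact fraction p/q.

obs 1: x=-5/2 → posterior Inverse-Gamma(23/6, 149/8)
obs 2: x=-3/4 → posterior Inverse-Gamma(13/3, 821/32)
obs 3: x=0 → posterior Inverse-Gamma(29/6, 965/32)
obs 4: x=0 → posterior Inverse-Gamma(16/3, 1109/32)
obs 5: x=-7 → posterior Inverse-Gamma(35/6, 2709/32)
obs 6: x=4 → posterior Inverse-Gamma(19/3, 2725/32)
obs 7: x=2 → posterior Inverse-Gamma(41/6, 2741/32)
obs 8: x=2 → posterior Inverse-Gamma(22/3, 2757/32)
obs 9: x=1 → posterior Inverse-Gamma(47/6, 2821/32)

alpha=47/6, beta=2821/32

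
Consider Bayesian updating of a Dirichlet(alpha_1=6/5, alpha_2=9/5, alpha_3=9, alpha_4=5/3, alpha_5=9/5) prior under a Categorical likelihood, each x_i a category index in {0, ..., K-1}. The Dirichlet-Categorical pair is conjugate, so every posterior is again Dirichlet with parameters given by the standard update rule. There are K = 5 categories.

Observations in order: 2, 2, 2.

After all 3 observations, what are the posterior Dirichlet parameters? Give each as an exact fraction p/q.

alpha_1=6/5, alpha_2=9/5, alpha_3=12, alpha_4=5/3, alpha_5=9/5

obs 1: x=2 → posterior Dirichlet(6/5, 9/5, 10, 5/3, 9/5)
obs 2: x=2 → posterior Dirichlet(6/5, 9/5, 11, 5/3, 9/5)
obs 3: x=2 → posterior Dirichlet(6/5, 9/5, 12, 5/3, 9/5)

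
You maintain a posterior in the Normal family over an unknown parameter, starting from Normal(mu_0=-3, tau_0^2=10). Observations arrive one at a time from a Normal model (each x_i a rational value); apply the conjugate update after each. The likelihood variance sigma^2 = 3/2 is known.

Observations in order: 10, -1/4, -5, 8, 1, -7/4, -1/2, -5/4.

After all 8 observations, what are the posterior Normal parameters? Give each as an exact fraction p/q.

obs 1: x=10 → posterior Normal(191/23, 30/23)
obs 2: x=-1/4 → posterior Normal(186/43, 30/43)
obs 3: x=-5 → posterior Normal(86/63, 10/21)
obs 4: x=8 → posterior Normal(246/83, 30/83)
obs 5: x=1 → posterior Normal(266/103, 30/103)
obs 6: x=-7/4 → posterior Normal(77/41, 10/41)
obs 7: x=-1/2 → posterior Normal(17/11, 30/143)
obs 8: x=-5/4 → posterior Normal(196/163, 30/163)

mu_0=196/163, tau_0^2=30/163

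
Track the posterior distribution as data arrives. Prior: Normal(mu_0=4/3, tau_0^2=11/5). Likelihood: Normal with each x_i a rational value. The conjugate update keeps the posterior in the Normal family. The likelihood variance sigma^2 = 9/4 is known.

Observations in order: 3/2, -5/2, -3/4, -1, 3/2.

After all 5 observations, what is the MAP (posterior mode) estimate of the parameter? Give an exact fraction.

1/53

obs 1: x=3/2 → posterior Normal(126/89, 99/89)
obs 2: x=-5/2 → posterior Normal(16/133, 99/133)
obs 3: x=-3/4 → posterior Normal(-17/177, 33/59)
obs 4: x=-1 → posterior Normal(-61/221, 99/221)
obs 5: x=3/2 → posterior Normal(1/53, 99/265)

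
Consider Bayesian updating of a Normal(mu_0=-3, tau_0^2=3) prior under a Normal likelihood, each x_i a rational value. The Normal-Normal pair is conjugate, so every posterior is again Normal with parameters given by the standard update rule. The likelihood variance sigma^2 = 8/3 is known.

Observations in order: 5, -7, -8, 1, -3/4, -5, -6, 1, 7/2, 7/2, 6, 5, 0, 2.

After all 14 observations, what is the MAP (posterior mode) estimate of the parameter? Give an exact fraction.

obs 1: x=5 → posterior Normal(21/17, 24/17)
obs 2: x=-7 → posterior Normal(-21/13, 12/13)
obs 3: x=-8 → posterior Normal(-114/35, 24/35)
obs 4: x=1 → posterior Normal(-105/44, 6/11)
obs 5: x=-3/4 → posterior Normal(-447/212, 24/53)
obs 6: x=-5 → posterior Normal(-627/248, 12/31)
obs 7: x=-6 → posterior Normal(-843/284, 24/71)
obs 8: x=1 → posterior Normal(-807/320, 3/10)
obs 9: x=7/2 → posterior Normal(-681/356, 24/89)
obs 10: x=7/2 → posterior Normal(-555/392, 12/49)
obs 11: x=6 → posterior Normal(-339/428, 24/107)
obs 12: x=5 → posterior Normal(-159/464, 6/29)
obs 13: x=0 → posterior Normal(-159/500, 24/125)
obs 14: x=2 → posterior Normal(-87/536, 12/67)

-87/536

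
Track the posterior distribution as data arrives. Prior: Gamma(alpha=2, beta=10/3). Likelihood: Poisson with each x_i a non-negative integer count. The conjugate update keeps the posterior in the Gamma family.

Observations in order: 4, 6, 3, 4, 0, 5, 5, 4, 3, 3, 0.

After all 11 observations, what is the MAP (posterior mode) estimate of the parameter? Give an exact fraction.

obs 1: x=4 → posterior Gamma(6, 13/3)
obs 2: x=6 → posterior Gamma(12, 16/3)
obs 3: x=3 → posterior Gamma(15, 19/3)
obs 4: x=4 → posterior Gamma(19, 22/3)
obs 5: x=0 → posterior Gamma(19, 25/3)
obs 6: x=5 → posterior Gamma(24, 28/3)
obs 7: x=5 → posterior Gamma(29, 31/3)
obs 8: x=4 → posterior Gamma(33, 34/3)
obs 9: x=3 → posterior Gamma(36, 37/3)
obs 10: x=3 → posterior Gamma(39, 40/3)
obs 11: x=0 → posterior Gamma(39, 43/3)

114/43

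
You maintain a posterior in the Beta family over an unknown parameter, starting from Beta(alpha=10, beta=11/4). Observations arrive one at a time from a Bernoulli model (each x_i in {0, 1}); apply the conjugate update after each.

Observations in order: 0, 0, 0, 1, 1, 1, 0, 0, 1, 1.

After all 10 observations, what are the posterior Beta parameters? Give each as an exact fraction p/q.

alpha=15, beta=31/4

obs 1: x=0 → posterior Beta(10, 15/4)
obs 2: x=0 → posterior Beta(10, 19/4)
obs 3: x=0 → posterior Beta(10, 23/4)
obs 4: x=1 → posterior Beta(11, 23/4)
obs 5: x=1 → posterior Beta(12, 23/4)
obs 6: x=1 → posterior Beta(13, 23/4)
obs 7: x=0 → posterior Beta(13, 27/4)
obs 8: x=0 → posterior Beta(13, 31/4)
obs 9: x=1 → posterior Beta(14, 31/4)
obs 10: x=1 → posterior Beta(15, 31/4)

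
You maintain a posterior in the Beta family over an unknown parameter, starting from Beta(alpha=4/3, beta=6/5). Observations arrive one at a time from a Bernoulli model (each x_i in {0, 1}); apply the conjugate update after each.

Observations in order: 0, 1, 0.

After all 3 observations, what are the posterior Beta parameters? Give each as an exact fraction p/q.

obs 1: x=0 → posterior Beta(4/3, 11/5)
obs 2: x=1 → posterior Beta(7/3, 11/5)
obs 3: x=0 → posterior Beta(7/3, 16/5)

alpha=7/3, beta=16/5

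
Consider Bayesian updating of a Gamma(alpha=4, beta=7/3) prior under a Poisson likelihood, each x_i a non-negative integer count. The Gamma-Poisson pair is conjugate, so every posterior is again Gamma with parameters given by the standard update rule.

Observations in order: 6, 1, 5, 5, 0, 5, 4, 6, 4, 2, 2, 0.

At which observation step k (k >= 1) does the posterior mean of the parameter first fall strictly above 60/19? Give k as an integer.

obs 1: x=6 → posterior Gamma(10, 10/3)
obs 2: x=1 → posterior Gamma(11, 13/3)
obs 3: x=5 → posterior Gamma(16, 16/3)
obs 4: x=5 → posterior Gamma(21, 19/3)
obs 5: x=0 → posterior Gamma(21, 22/3)
obs 6: x=5 → posterior Gamma(26, 25/3)
obs 7: x=4 → posterior Gamma(30, 28/3)
obs 8: x=6 → posterior Gamma(36, 31/3)
obs 9: x=4 → posterior Gamma(40, 34/3)
obs 10: x=2 → posterior Gamma(42, 37/3)
obs 11: x=2 → posterior Gamma(44, 40/3)
obs 12: x=0 → posterior Gamma(44, 43/3)

k = 4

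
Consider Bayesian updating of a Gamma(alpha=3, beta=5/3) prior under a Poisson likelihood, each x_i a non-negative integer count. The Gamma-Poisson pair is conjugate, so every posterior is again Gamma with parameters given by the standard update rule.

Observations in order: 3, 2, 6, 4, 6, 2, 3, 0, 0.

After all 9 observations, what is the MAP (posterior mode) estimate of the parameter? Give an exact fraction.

21/8

obs 1: x=3 → posterior Gamma(6, 8/3)
obs 2: x=2 → posterior Gamma(8, 11/3)
obs 3: x=6 → posterior Gamma(14, 14/3)
obs 4: x=4 → posterior Gamma(18, 17/3)
obs 5: x=6 → posterior Gamma(24, 20/3)
obs 6: x=2 → posterior Gamma(26, 23/3)
obs 7: x=3 → posterior Gamma(29, 26/3)
obs 8: x=0 → posterior Gamma(29, 29/3)
obs 9: x=0 → posterior Gamma(29, 32/3)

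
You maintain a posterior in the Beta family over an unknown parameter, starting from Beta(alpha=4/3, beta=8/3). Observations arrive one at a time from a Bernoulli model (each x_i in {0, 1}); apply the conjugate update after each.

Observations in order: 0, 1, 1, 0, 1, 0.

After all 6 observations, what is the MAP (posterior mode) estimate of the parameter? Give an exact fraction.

5/12

obs 1: x=0 → posterior Beta(4/3, 11/3)
obs 2: x=1 → posterior Beta(7/3, 11/3)
obs 3: x=1 → posterior Beta(10/3, 11/3)
obs 4: x=0 → posterior Beta(10/3, 14/3)
obs 5: x=1 → posterior Beta(13/3, 14/3)
obs 6: x=0 → posterior Beta(13/3, 17/3)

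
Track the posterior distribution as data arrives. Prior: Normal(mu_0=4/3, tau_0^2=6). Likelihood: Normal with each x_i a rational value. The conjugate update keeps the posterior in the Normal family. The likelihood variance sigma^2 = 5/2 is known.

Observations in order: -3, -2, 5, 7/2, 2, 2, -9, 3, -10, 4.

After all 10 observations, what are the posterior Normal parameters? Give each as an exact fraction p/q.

mu_0=-142/375, tau_0^2=6/25

obs 1: x=-3 → posterior Normal(-88/51, 30/17)
obs 2: x=-2 → posterior Normal(-160/87, 30/29)
obs 3: x=5 → posterior Normal(20/123, 30/41)
obs 4: x=7/2 → posterior Normal(146/159, 30/53)
obs 5: x=2 → posterior Normal(218/195, 6/13)
obs 6: x=2 → posterior Normal(290/231, 30/77)
obs 7: x=-9 → posterior Normal(-34/267, 30/89)
obs 8: x=3 → posterior Normal(74/303, 30/101)
obs 9: x=-10 → posterior Normal(-286/339, 30/113)
obs 10: x=4 → posterior Normal(-142/375, 6/25)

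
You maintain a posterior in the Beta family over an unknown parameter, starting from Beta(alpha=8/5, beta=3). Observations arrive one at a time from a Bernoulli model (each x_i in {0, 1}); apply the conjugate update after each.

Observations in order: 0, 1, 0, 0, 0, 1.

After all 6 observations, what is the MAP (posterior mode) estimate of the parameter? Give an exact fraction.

obs 1: x=0 → posterior Beta(8/5, 4)
obs 2: x=1 → posterior Beta(13/5, 4)
obs 3: x=0 → posterior Beta(13/5, 5)
obs 4: x=0 → posterior Beta(13/5, 6)
obs 5: x=0 → posterior Beta(13/5, 7)
obs 6: x=1 → posterior Beta(18/5, 7)

13/43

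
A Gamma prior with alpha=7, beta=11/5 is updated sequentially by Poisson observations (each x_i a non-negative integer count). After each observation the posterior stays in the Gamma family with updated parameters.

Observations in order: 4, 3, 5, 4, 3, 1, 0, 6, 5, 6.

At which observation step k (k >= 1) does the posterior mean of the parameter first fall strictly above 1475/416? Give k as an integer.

k = 3

obs 1: x=4 → posterior Gamma(11, 16/5)
obs 2: x=3 → posterior Gamma(14, 21/5)
obs 3: x=5 → posterior Gamma(19, 26/5)
obs 4: x=4 → posterior Gamma(23, 31/5)
obs 5: x=3 → posterior Gamma(26, 36/5)
obs 6: x=1 → posterior Gamma(27, 41/5)
obs 7: x=0 → posterior Gamma(27, 46/5)
obs 8: x=6 → posterior Gamma(33, 51/5)
obs 9: x=5 → posterior Gamma(38, 56/5)
obs 10: x=6 → posterior Gamma(44, 61/5)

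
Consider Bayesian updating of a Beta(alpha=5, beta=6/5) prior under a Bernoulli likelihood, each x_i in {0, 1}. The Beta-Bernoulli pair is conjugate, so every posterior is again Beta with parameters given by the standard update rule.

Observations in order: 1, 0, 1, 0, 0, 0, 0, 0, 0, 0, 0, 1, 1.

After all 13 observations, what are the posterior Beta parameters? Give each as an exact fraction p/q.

alpha=9, beta=51/5

obs 1: x=1 → posterior Beta(6, 6/5)
obs 2: x=0 → posterior Beta(6, 11/5)
obs 3: x=1 → posterior Beta(7, 11/5)
obs 4: x=0 → posterior Beta(7, 16/5)
obs 5: x=0 → posterior Beta(7, 21/5)
obs 6: x=0 → posterior Beta(7, 26/5)
obs 7: x=0 → posterior Beta(7, 31/5)
obs 8: x=0 → posterior Beta(7, 36/5)
obs 9: x=0 → posterior Beta(7, 41/5)
obs 10: x=0 → posterior Beta(7, 46/5)
obs 11: x=0 → posterior Beta(7, 51/5)
obs 12: x=1 → posterior Beta(8, 51/5)
obs 13: x=1 → posterior Beta(9, 51/5)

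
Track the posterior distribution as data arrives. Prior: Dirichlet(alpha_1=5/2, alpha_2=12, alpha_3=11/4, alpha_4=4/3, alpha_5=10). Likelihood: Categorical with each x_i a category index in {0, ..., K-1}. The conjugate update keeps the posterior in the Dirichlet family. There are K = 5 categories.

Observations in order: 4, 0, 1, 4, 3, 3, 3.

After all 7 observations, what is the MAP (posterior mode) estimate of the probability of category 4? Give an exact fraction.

132/367

obs 1: x=4 → posterior Dirichlet(5/2, 12, 11/4, 4/3, 11)
obs 2: x=0 → posterior Dirichlet(7/2, 12, 11/4, 4/3, 11)
obs 3: x=1 → posterior Dirichlet(7/2, 13, 11/4, 4/3, 11)
obs 4: x=4 → posterior Dirichlet(7/2, 13, 11/4, 4/3, 12)
obs 5: x=3 → posterior Dirichlet(7/2, 13, 11/4, 7/3, 12)
obs 6: x=3 → posterior Dirichlet(7/2, 13, 11/4, 10/3, 12)
obs 7: x=3 → posterior Dirichlet(7/2, 13, 11/4, 13/3, 12)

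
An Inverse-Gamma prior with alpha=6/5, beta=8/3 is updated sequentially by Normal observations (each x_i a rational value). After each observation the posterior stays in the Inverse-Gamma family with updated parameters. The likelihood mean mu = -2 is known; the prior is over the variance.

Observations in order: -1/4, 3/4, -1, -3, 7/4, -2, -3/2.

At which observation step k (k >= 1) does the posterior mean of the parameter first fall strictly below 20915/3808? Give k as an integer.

obs 1: x=-1/4 → posterior Inverse-Gamma(17/10, 403/96)
obs 2: x=3/4 → posterior Inverse-Gamma(11/5, 383/48)
obs 3: x=-1 → posterior Inverse-Gamma(27/10, 407/48)
obs 4: x=-3 → posterior Inverse-Gamma(16/5, 431/48)
obs 5: x=7/4 → posterior Inverse-Gamma(37/10, 1537/96)
obs 6: x=-2 → posterior Inverse-Gamma(21/5, 1537/96)
obs 7: x=-3/2 → posterior Inverse-Gamma(47/10, 1549/96)

k = 3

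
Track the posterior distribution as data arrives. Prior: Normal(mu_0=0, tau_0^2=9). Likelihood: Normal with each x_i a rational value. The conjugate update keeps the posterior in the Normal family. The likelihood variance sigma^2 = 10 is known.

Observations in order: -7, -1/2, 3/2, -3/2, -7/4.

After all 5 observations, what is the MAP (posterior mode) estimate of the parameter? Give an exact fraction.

obs 1: x=-7 → posterior Normal(-63/19, 90/19)
obs 2: x=-1/2 → posterior Normal(-135/56, 45/14)
obs 3: x=3/2 → posterior Normal(-54/37, 90/37)
obs 4: x=-3/2 → posterior Normal(-135/92, 45/23)
obs 5: x=-7/4 → posterior Normal(-333/220, 18/11)

-333/220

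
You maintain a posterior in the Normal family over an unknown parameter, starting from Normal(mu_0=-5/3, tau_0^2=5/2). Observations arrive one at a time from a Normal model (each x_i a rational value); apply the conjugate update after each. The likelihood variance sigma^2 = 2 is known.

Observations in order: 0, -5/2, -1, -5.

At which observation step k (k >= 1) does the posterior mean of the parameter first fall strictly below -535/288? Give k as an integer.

obs 1: x=0 → posterior Normal(-20/27, 10/9)
obs 2: x=-5/2 → posterior Normal(-115/84, 5/7)
obs 3: x=-1 → posterior Normal(-145/114, 10/19)
obs 4: x=-5 → posterior Normal(-295/144, 5/12)

k = 4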